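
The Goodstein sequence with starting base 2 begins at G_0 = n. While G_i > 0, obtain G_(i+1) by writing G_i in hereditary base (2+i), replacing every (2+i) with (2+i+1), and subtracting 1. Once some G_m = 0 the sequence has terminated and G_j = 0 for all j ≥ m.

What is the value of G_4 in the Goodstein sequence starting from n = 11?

279937

i=0: 11 = 2^(2 + 1) + 2 + 1 (b=2); 2→3: 3^(3 + 1) + 3 + 1 = 85; 85−1 = 84
i=1: 84 = 3^(3 + 1) + 3 (b=3); 3→4: 4^(4 + 1) + 4 = 1028; 1028−1 = 1027
i=2: 1027 = 4^(4 + 1) + 3 (b=4); 4→5: 5^(5 + 1) + 3 = 15628; 15628−1 = 15627
i=3: 15627 = 5^(5 + 1) + 2 (b=5); 5→6: 6^(6 + 1) + 2 = 279938; 279938−1 = 279937
i=4: 279937 = 6^(6 + 1) + 1 (b=6); 6→7: 7^(7 + 1) + 1 = 5764802; 5764802−1 = 5764801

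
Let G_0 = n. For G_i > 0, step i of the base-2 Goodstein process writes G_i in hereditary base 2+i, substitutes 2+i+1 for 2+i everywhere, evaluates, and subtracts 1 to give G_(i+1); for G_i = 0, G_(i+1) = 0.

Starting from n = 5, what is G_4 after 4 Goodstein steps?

base 2: 5 = 2^2 + 1; at 3: 3^3 + 1 = 28; next = 27
base 3: 27 = 3^3; at 4: 4^4 = 256; next = 255
base 4: 255 = 3·4^3 + 3·4^2 + 3·4 + 3; at 5: 3·5^3 + 3·5^2 + 3·5 + 3 = 468; next = 467
base 5: 467 = 3·5^3 + 3·5^2 + 3·5 + 2; at 6: 3·6^3 + 3·6^2 + 3·6 + 2 = 776; next = 775

775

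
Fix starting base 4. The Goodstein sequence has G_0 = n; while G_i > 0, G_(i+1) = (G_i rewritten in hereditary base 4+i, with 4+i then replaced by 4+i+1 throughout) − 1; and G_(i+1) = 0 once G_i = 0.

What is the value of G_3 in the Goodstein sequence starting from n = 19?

(0) 19|_4 = 4^2 + 3 ↦ 5^2 + 3|_5 = 28 ⇒ 27
(1) 27|_5 = 5^2 + 2 ↦ 6^2 + 2|_6 = 38 ⇒ 37
(2) 37|_6 = 6^2 + 1 ↦ 7^2 + 1|_7 = 50 ⇒ 49

49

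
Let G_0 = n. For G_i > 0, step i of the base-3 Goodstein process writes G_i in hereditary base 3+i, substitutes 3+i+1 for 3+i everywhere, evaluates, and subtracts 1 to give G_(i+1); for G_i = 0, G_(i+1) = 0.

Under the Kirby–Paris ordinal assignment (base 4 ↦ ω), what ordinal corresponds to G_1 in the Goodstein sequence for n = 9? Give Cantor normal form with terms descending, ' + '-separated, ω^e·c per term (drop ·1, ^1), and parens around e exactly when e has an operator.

ω·3 + 3

G_0=9  [base 3] 3^2  →[3↦4]→  4^2 = 16  −1 ⇒ G_1=15
G_1=15  [base 4] 3·4 + 3  →[4↦5]→  3·5 + 3 = 18  −1 ⇒ G_2=17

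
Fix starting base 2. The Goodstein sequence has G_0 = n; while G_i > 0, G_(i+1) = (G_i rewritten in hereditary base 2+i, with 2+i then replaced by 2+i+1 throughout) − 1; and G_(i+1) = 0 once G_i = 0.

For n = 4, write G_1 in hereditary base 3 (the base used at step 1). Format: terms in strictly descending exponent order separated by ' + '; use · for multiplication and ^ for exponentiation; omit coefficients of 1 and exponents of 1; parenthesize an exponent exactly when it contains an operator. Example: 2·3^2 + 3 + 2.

2·3^2 + 2·3 + 2

i=0: 4 = 2^2 (b=2); 2→3: 3^3 = 27; 27−1 = 26
i=1: 26 = 2·3^2 + 2·3 + 2 (b=3); 3→4: 2·4^2 + 2·4 + 2 = 42; 42−1 = 41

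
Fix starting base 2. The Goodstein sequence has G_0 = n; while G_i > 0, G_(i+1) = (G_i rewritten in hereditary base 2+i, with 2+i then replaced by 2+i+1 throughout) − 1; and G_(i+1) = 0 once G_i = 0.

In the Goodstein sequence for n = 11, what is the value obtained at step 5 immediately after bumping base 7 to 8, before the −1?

i=0: 11 = 2^(2 + 1) + 2 + 1 (b=2); 2→3: 3^(3 + 1) + 3 + 1 = 85; 85−1 = 84
i=1: 84 = 3^(3 + 1) + 3 (b=3); 3→4: 4^(4 + 1) + 4 = 1028; 1028−1 = 1027
i=2: 1027 = 4^(4 + 1) + 3 (b=4); 4→5: 5^(5 + 1) + 3 = 15628; 15628−1 = 15627
i=3: 15627 = 5^(5 + 1) + 2 (b=5); 5→6: 6^(6 + 1) + 2 = 279938; 279938−1 = 279937
i=4: 279937 = 6^(6 + 1) + 1 (b=6); 6→7: 7^(7 + 1) + 1 = 5764802; 5764802−1 = 5764801
i=5: 5764801 = 7^(7 + 1) (b=7); 7→8: 8^(8 + 1) = 134217728; 134217728−1 = 134217727

134217728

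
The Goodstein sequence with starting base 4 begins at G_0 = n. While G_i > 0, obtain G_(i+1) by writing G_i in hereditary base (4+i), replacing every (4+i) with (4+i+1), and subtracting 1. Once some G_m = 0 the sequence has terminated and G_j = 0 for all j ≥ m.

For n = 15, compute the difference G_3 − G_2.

G_0=15  [base 4] 3·4 + 3  →[4↦5]→  3·5 + 3 = 18  −1 ⇒ G_1=17
G_1=17  [base 5] 3·5 + 2  →[5↦6]→  3·6 + 2 = 20  −1 ⇒ G_2=19
G_2=19  [base 6] 3·6 + 1  →[6↦7]→  3·7 + 1 = 22  −1 ⇒ G_3=21

2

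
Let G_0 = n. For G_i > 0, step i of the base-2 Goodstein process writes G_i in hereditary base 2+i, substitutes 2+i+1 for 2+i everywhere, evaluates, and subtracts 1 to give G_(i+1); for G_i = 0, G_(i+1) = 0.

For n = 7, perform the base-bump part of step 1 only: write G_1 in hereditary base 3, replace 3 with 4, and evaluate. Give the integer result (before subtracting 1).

260

step 0: 7 = 2^2 + 2 + 1; sub 3 for 2: 3^3 + 3 + 1; = 31; G_1 = 31−1 = 30
step 1: 30 = 3^3 + 3; sub 4 for 3: 4^4 + 4; = 260; G_2 = 260−1 = 259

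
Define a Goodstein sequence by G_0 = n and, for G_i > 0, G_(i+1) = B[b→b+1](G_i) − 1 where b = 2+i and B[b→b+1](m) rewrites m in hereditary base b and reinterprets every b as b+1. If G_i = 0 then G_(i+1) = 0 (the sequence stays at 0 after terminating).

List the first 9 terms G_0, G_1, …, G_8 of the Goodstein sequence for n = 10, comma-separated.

[0] 10 ≡ 2^(2 + 1) + 2 (base 2). Lift 3: 84. −1: 83.
[1] 83 ≡ 3^(3 + 1) + 2 (base 3). Lift 4: 1026. −1: 1025.
[2] 1025 ≡ 4^(4 + 1) + 1 (base 4). Lift 5: 15626. −1: 15625.
[3] 15625 ≡ 5^(5 + 1) (base 5). Lift 6: 279936. −1: 279935.
[4] 279935 ≡ 5·6^6 + 5·6^5 + 5·6^4 + 5·6^3 + 5·6^2 + 5·6 + 5 (base 6). Lift 7: 4215755. −1: 4215754.
[5] 4215754 ≡ 5·7^7 + 5·7^5 + 5·7^4 + 5·7^3 + 5·7^2 + 5·7 + 4 (base 7). Lift 8: 84073324. −1: 84073323.
[6] 84073323 ≡ 5·8^8 + 5·8^5 + 5·8^4 + 5·8^3 + 5·8^2 + 5·8 + 3 (base 8). Lift 9: 1937434593. −1: 1937434592.
[7] 1937434592 ≡ 5·9^9 + 5·9^5 + 5·9^4 + 5·9^3 + 5·9^2 + 5·9 + 2 (base 9). Lift 10: 50000555552. −1: 50000555551.

10, 83, 1025, 15625, 279935, 4215754, 84073323, 1937434592, 50000555551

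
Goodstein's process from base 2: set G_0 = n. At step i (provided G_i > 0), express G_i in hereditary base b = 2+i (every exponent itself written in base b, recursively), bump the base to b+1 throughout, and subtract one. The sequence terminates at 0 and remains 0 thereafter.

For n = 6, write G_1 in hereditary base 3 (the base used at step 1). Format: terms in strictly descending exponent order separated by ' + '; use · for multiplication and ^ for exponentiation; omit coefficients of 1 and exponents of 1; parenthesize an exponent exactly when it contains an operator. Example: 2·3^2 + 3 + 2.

3^3 + 2

i=0: 6 = 2^2 + 2 (b=2); 2→3: 3^3 + 3 = 30; 30−1 = 29
i=1: 29 = 3^3 + 2 (b=3); 3→4: 4^4 + 2 = 258; 258−1 = 257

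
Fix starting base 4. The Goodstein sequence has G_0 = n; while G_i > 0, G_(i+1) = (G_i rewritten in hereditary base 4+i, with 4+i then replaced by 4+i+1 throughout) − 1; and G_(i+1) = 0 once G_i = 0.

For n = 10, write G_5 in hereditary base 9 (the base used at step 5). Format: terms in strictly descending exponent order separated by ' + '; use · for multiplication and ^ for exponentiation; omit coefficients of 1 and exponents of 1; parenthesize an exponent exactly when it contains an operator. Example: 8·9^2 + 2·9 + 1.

9 + 4

[0] 10 ≡ 2·4 + 2 (base 4). Lift 5: 12. −1: 11.
[1] 11 ≡ 2·5 + 1 (base 5). Lift 6: 13. −1: 12.
[2] 12 ≡ 2·6 (base 6). Lift 7: 14. −1: 13.
[3] 13 ≡ 7 + 6 (base 7). Lift 8: 14. −1: 13.
[4] 13 ≡ 8 + 5 (base 8). Lift 9: 14. −1: 13.
[5] 13 ≡ 9 + 4 (base 9). Lift 10: 14. −1: 13.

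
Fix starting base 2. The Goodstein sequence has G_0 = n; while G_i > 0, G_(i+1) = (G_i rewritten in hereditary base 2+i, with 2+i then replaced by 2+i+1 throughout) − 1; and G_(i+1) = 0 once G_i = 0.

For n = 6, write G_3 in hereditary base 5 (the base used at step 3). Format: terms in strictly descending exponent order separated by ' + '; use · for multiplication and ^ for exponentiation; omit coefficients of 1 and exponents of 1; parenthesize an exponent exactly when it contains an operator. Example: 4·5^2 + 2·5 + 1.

5^5

G_0=6  [base 2] 2^2 + 2  →[2↦3]→  3^3 + 3 = 30  −1 ⇒ G_1=29
G_1=29  [base 3] 3^3 + 2  →[3↦4]→  4^4 + 2 = 258  −1 ⇒ G_2=257
G_2=257  [base 4] 4^4 + 1  →[4↦5]→  5^5 + 1 = 3126  −1 ⇒ G_3=3125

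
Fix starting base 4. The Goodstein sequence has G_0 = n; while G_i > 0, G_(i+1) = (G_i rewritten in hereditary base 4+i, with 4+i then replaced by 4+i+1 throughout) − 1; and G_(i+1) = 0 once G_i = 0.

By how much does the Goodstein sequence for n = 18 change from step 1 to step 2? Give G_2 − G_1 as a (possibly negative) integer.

(0) 18|_4 = 4^2 + 2 ↦ 5^2 + 2|_5 = 27 ⇒ 26
(1) 26|_5 = 5^2 + 1 ↦ 6^2 + 1|_6 = 37 ⇒ 36

10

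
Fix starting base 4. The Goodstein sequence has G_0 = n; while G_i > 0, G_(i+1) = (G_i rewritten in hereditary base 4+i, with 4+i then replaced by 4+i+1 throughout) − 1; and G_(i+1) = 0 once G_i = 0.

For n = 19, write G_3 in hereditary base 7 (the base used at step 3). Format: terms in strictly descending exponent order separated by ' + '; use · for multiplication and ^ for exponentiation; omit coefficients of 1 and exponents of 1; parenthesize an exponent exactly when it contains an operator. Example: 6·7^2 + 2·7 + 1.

7^2

step 0: 19 = 4^2 + 3; sub 5 for 4: 5^2 + 3; = 28; G_1 = 28−1 = 27
step 1: 27 = 5^2 + 2; sub 6 for 5: 6^2 + 2; = 38; G_2 = 38−1 = 37
step 2: 37 = 6^2 + 1; sub 7 for 6: 7^2 + 1; = 50; G_3 = 50−1 = 49
step 3: 49 = 7^2; sub 8 for 7: 8^2; = 64; G_4 = 64−1 = 63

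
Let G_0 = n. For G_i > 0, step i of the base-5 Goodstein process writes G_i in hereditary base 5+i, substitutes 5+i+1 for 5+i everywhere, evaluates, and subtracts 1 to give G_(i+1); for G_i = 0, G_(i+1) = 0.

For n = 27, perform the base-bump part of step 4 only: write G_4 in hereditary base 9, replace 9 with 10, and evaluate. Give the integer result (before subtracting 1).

[0] 27 ≡ 5^2 + 2 (base 5). Lift 6: 38. −1: 37.
[1] 37 ≡ 6^2 + 1 (base 6). Lift 7: 50. −1: 49.
[2] 49 ≡ 7^2 (base 7). Lift 8: 64. −1: 63.
[3] 63 ≡ 7·8 + 7 (base 8). Lift 9: 70. −1: 69.

76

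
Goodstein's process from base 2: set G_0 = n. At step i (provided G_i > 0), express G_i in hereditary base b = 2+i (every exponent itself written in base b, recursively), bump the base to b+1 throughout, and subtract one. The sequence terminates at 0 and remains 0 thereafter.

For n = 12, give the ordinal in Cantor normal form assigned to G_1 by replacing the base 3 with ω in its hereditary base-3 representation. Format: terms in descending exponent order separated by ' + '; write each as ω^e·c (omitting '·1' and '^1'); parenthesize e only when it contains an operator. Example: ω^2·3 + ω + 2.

ω^(ω + 1) + ω^2·2 + ω·2 + 2

step 0: 12 = 2^(2 + 1) + 2^2; sub 3 for 2: 3^(3 + 1) + 3^3; = 108; G_1 = 108−1 = 107
step 1: 107 = 3^(3 + 1) + 2·3^2 + 2·3 + 2; sub 4 for 3: 4^(4 + 1) + 2·4^2 + 2·4 + 2; = 1066; G_2 = 1066−1 = 1065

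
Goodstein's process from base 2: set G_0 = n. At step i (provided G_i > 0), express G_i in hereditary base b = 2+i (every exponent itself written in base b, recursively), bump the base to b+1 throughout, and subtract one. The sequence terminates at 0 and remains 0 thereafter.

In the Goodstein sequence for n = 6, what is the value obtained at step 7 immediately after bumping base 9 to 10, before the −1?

(0) 6|_2 = 2^2 + 2 ↦ 3^3 + 3|_3 = 30 ⇒ 29
(1) 29|_3 = 3^3 + 2 ↦ 4^4 + 2|_4 = 258 ⇒ 257
(2) 257|_4 = 4^4 + 1 ↦ 5^5 + 1|_5 = 3126 ⇒ 3125
(3) 3125|_5 = 5^5 ↦ 6^6|_6 = 46656 ⇒ 46655
(4) 46655|_6 = 5·6^5 + 5·6^4 + 5·6^3 + 5·6^2 + 5·6 + 5 ↦ 5·7^5 + 5·7^4 + 5·7^3 + 5·7^2 + 5·7 + 5|_7 = 98040 ⇒ 98039
(5) 98039|_7 = 5·7^5 + 5·7^4 + 5·7^3 + 5·7^2 + 5·7 + 4 ↦ 5·8^5 + 5·8^4 + 5·8^3 + 5·8^2 + 5·8 + 4|_8 = 187244 ⇒ 187243
(6) 187243|_8 = 5·8^5 + 5·8^4 + 5·8^3 + 5·8^2 + 5·8 + 3 ↦ 5·9^5 + 5·9^4 + 5·9^3 + 5·9^2 + 5·9 + 3|_9 = 332148 ⇒ 332147
(7) 332147|_9 = 5·9^5 + 5·9^4 + 5·9^3 + 5·9^2 + 5·9 + 2 ↦ 5·10^5 + 5·10^4 + 5·10^3 + 5·10^2 + 5·10 + 2|_10 = 555552 ⇒ 555551

555552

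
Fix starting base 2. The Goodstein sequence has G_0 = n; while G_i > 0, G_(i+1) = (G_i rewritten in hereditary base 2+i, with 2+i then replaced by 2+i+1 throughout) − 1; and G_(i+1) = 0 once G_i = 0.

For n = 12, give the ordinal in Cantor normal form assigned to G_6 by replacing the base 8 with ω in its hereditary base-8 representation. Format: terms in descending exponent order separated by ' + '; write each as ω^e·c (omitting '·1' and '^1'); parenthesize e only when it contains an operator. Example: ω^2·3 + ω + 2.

ω^(ω + 1) + ω^2·2 + ω + 3

G_0 = 12. HB_2(12) = 2^(2 + 1) + 2^2. Bump = 108. G_1 = 107.
G_1 = 107. HB_3(107) = 3^(3 + 1) + 2·3^2 + 2·3 + 2. Bump = 1066. G_2 = 1065.
G_2 = 1065. HB_4(1065) = 4^(4 + 1) + 2·4^2 + 2·4 + 1. Bump = 15686. G_3 = 15685.
G_3 = 15685. HB_5(15685) = 5^(5 + 1) + 2·5^2 + 2·5. Bump = 280020. G_4 = 280019.
G_4 = 280019. HB_6(280019) = 6^(6 + 1) + 2·6^2 + 6 + 5. Bump = 5764911. G_5 = 5764910.
G_5 = 5764910. HB_7(5764910) = 7^(7 + 1) + 2·7^2 + 7 + 4. Bump = 134217868. G_6 = 134217867.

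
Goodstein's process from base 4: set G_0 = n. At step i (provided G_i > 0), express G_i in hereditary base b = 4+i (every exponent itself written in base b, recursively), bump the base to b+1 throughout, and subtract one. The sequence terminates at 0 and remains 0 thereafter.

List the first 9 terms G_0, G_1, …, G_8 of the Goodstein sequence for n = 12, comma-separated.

G_0 = 12. HB_4(12) = 3·4. Bump = 15. G_1 = 14.
G_1 = 14. HB_5(14) = 2·5 + 4. Bump = 16. G_2 = 15.
G_2 = 15. HB_6(15) = 2·6 + 3. Bump = 17. G_3 = 16.
G_3 = 16. HB_7(16) = 2·7 + 2. Bump = 18. G_4 = 17.
G_4 = 17. HB_8(17) = 2·8 + 1. Bump = 19. G_5 = 18.
G_5 = 18. HB_9(18) = 2·9. Bump = 20. G_6 = 19.
G_6 = 19. HB_10(19) = 10 + 9. Bump = 20. G_7 = 19.
G_7 = 19. HB_11(19) = 11 + 8. Bump = 20. G_8 = 19.

12, 14, 15, 16, 17, 18, 19, 19, 19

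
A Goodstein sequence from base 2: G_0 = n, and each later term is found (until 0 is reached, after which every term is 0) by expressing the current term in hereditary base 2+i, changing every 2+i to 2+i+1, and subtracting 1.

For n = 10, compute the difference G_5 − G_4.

G_0=10  [base 2] 2^(2 + 1) + 2  →[2↦3]→  3^(3 + 1) + 3 = 84  −1 ⇒ G_1=83
G_1=83  [base 3] 3^(3 + 1) + 2  →[3↦4]→  4^(4 + 1) + 2 = 1026  −1 ⇒ G_2=1025
G_2=1025  [base 4] 4^(4 + 1) + 1  →[4↦5]→  5^(5 + 1) + 1 = 15626  −1 ⇒ G_3=15625
G_3=15625  [base 5] 5^(5 + 1)  →[5↦6]→  6^(6 + 1) = 279936  −1 ⇒ G_4=279935
G_4=279935  [base 6] 5·6^6 + 5·6^5 + 5·6^4 + 5·6^3 + 5·6^2 + 5·6 + 5  →[6↦7]→  5·7^7 + 5·7^5 + 5·7^4 + 5·7^3 + 5·7^2 + 5·7 + 5 = 4215755  −1 ⇒ G_5=4215754

3935819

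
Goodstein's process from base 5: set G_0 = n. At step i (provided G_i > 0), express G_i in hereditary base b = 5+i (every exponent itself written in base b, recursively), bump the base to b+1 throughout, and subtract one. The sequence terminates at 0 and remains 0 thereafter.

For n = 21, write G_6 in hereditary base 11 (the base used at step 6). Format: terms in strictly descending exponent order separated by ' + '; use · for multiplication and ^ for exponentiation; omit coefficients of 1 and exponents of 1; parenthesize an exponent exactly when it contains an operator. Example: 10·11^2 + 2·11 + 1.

i=0: 21 = 4·5 + 1 (b=5); 5→6: 4·6 + 1 = 25; 25−1 = 24
i=1: 24 = 4·6 (b=6); 6→7: 4·7 = 28; 28−1 = 27
i=2: 27 = 3·7 + 6 (b=7); 7→8: 3·8 + 6 = 30; 30−1 = 29
i=3: 29 = 3·8 + 5 (b=8); 8→9: 3·9 + 5 = 32; 32−1 = 31
i=4: 31 = 3·9 + 4 (b=9); 9→10: 3·10 + 4 = 34; 34−1 = 33
i=5: 33 = 3·10 + 3 (b=10); 10→11: 3·11 + 3 = 36; 36−1 = 35
i=6: 35 = 3·11 + 2 (b=11); 11→12: 3·12 + 2 = 38; 38−1 = 37

3·11 + 2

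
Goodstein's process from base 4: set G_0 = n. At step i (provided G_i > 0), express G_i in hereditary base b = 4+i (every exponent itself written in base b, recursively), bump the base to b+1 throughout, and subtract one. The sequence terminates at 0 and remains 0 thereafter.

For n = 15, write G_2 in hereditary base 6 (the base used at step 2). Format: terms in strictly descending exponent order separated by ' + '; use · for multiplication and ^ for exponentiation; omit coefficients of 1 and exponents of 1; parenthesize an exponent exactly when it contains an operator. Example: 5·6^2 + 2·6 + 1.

3·6 + 1

15 —HB4→ 3·4 + 3 —bump→ 3·5 + 3 = 18 —(−1)→ 17
17 —HB5→ 3·5 + 2 —bump→ 3·6 + 2 = 20 —(−1)→ 19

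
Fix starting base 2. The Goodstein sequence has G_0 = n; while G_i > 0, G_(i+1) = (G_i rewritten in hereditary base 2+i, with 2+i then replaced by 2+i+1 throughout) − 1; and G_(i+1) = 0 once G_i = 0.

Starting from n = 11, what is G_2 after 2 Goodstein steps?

step 0: 11 = 2^(2 + 1) + 2 + 1; sub 3 for 2: 3^(3 + 1) + 3 + 1; = 85; G_1 = 85−1 = 84
step 1: 84 = 3^(3 + 1) + 3; sub 4 for 3: 4^(4 + 1) + 4; = 1028; G_2 = 1028−1 = 1027

1027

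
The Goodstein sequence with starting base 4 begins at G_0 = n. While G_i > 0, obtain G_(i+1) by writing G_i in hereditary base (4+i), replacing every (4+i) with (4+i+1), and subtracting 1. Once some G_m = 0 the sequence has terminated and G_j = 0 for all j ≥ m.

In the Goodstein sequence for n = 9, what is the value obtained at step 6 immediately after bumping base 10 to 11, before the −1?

[0] 9 ≡ 2·4 + 1 (base 4). Lift 5: 11. −1: 10.
[1] 10 ≡ 2·5 (base 5). Lift 6: 12. −1: 11.
[2] 11 ≡ 6 + 5 (base 6). Lift 7: 12. −1: 11.
[3] 11 ≡ 7 + 4 (base 7). Lift 8: 12. −1: 11.
[4] 11 ≡ 8 + 3 (base 8). Lift 9: 12. −1: 11.
[5] 11 ≡ 9 + 2 (base 9). Lift 10: 12. −1: 11.
[6] 11 ≡ 10 + 1 (base 10). Lift 11: 12. −1: 11.

12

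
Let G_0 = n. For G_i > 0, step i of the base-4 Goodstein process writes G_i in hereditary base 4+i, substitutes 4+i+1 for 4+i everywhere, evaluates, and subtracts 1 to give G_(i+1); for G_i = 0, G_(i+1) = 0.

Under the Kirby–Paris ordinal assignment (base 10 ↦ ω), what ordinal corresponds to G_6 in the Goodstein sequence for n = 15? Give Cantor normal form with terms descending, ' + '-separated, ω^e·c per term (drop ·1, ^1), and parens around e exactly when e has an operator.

ω·2 + 5

15 —HB4→ 3·4 + 3 —bump→ 3·5 + 3 = 18 —(−1)→ 17
17 —HB5→ 3·5 + 2 —bump→ 3·6 + 2 = 20 —(−1)→ 19
19 —HB6→ 3·6 + 1 —bump→ 3·7 + 1 = 22 —(−1)→ 21
21 —HB7→ 3·7 —bump→ 3·8 = 24 —(−1)→ 23
23 —HB8→ 2·8 + 7 —bump→ 2·9 + 7 = 25 —(−1)→ 24
24 —HB9→ 2·9 + 6 —bump→ 2·10 + 6 = 26 —(−1)→ 25
25 —HB10→ 2·10 + 5 —bump→ 2·11 + 5 = 27 —(−1)→ 26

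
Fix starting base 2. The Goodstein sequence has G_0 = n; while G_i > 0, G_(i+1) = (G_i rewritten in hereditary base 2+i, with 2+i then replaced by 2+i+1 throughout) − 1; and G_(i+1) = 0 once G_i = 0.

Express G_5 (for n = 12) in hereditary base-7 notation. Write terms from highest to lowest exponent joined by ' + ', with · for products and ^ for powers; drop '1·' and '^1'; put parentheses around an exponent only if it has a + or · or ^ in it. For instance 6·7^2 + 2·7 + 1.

G_0=12  [base 2] 2^(2 + 1) + 2^2  →[2↦3]→  3^(3 + 1) + 3^3 = 108  −1 ⇒ G_1=107
G_1=107  [base 3] 3^(3 + 1) + 2·3^2 + 2·3 + 2  →[3↦4]→  4^(4 + 1) + 2·4^2 + 2·4 + 2 = 1066  −1 ⇒ G_2=1065
G_2=1065  [base 4] 4^(4 + 1) + 2·4^2 + 2·4 + 1  →[4↦5]→  5^(5 + 1) + 2·5^2 + 2·5 + 1 = 15686  −1 ⇒ G_3=15685
G_3=15685  [base 5] 5^(5 + 1) + 2·5^2 + 2·5  →[5↦6]→  6^(6 + 1) + 2·6^2 + 2·6 = 280020  −1 ⇒ G_4=280019
G_4=280019  [base 6] 6^(6 + 1) + 2·6^2 + 6 + 5  →[6↦7]→  7^(7 + 1) + 2·7^2 + 7 + 5 = 5764911  −1 ⇒ G_5=5764910

7^(7 + 1) + 2·7^2 + 7 + 4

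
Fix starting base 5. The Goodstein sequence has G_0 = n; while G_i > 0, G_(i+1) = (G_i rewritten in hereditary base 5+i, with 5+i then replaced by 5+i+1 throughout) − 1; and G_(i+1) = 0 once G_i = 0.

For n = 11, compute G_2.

13

G_0=11  [base 5] 2·5 + 1  →[5↦6]→  2·6 + 1 = 13  −1 ⇒ G_1=12
G_1=12  [base 6] 2·6  →[6↦7]→  2·7 = 14  −1 ⇒ G_2=13
G_2=13  [base 7] 7 + 6  →[7↦8]→  8 + 6 = 14  −1 ⇒ G_3=13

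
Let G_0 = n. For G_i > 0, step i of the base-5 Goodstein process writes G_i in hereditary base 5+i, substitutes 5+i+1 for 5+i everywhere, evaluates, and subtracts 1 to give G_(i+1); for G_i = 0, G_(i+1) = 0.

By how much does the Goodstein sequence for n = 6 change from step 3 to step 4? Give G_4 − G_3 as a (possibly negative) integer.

G_0=6  [base 5] 5 + 1  →[5↦6]→  6 + 1 = 7  −1 ⇒ G_1=6
G_1=6  [base 6] 6  →[6↦7]→  7 = 7  −1 ⇒ G_2=6
G_2=6  [base 7] 6  →[7↦8]→  6 = 6  −1 ⇒ G_3=5
G_3=5  [base 8] 5  →[8↦9]→  5 = 5  −1 ⇒ G_4=4

-1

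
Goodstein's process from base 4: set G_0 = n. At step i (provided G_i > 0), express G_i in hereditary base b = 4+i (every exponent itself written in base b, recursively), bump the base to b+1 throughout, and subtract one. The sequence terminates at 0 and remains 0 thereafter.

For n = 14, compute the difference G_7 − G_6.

G_0=14  [base 4] 3·4 + 2  →[4↦5]→  3·5 + 2 = 17  −1 ⇒ G_1=16
G_1=16  [base 5] 3·5 + 1  →[5↦6]→  3·6 + 1 = 19  −1 ⇒ G_2=18
G_2=18  [base 6] 3·6  →[6↦7]→  3·7 = 21  −1 ⇒ G_3=20
G_3=20  [base 7] 2·7 + 6  →[7↦8]→  2·8 + 6 = 22  −1 ⇒ G_4=21
G_4=21  [base 8] 2·8 + 5  →[8↦9]→  2·9 + 5 = 23  −1 ⇒ G_5=22
G_5=22  [base 9] 2·9 + 4  →[9↦10]→  2·10 + 4 = 24  −1 ⇒ G_6=23
G_6=23  [base 10] 2·10 + 3  →[10↦11]→  2·11 + 3 = 25  −1 ⇒ G_7=24

1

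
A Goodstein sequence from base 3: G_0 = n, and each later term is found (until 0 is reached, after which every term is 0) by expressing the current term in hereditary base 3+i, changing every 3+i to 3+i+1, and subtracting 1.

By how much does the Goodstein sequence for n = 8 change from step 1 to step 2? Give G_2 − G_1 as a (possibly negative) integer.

1

i=0: 8 = 2·3 + 2 (b=3); 3→4: 2·4 + 2 = 10; 10−1 = 9
i=1: 9 = 2·4 + 1 (b=4); 4→5: 2·5 + 1 = 11; 11−1 = 10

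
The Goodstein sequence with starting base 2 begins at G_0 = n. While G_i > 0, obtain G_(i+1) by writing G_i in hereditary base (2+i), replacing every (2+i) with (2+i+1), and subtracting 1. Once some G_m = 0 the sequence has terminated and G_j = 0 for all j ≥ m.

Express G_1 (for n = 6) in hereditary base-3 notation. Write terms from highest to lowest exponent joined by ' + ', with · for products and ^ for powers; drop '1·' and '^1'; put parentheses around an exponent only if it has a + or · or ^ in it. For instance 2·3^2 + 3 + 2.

G_0=6  [base 2] 2^2 + 2  →[2↦3]→  3^3 + 3 = 30  −1 ⇒ G_1=29
G_1=29  [base 3] 3^3 + 2  →[3↦4]→  4^4 + 2 = 258  −1 ⇒ G_2=257

3^3 + 2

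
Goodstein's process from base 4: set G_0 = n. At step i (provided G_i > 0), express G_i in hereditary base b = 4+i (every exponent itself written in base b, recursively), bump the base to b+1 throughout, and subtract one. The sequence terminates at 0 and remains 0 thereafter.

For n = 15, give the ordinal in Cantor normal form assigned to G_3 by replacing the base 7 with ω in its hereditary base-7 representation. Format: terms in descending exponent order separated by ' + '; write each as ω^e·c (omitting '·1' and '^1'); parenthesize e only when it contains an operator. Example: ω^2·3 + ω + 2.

ω·3

[0] 15 ≡ 3·4 + 3 (base 4). Lift 5: 18. −1: 17.
[1] 17 ≡ 3·5 + 2 (base 5). Lift 6: 20. −1: 19.
[2] 19 ≡ 3·6 + 1 (base 6). Lift 7: 22. −1: 21.
[3] 21 ≡ 3·7 (base 7). Lift 8: 24. −1: 23.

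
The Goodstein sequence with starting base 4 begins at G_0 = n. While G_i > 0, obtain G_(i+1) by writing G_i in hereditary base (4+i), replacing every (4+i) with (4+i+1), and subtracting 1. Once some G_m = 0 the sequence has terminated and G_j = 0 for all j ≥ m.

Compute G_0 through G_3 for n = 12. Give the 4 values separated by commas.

12, 14, 15, 16

step 0: 12 = 3·4; sub 5 for 4: 3·5; = 15; G_1 = 15−1 = 14
step 1: 14 = 2·5 + 4; sub 6 for 5: 2·6 + 4; = 16; G_2 = 16−1 = 15
step 2: 15 = 2·6 + 3; sub 7 for 6: 2·7 + 3; = 17; G_3 = 17−1 = 16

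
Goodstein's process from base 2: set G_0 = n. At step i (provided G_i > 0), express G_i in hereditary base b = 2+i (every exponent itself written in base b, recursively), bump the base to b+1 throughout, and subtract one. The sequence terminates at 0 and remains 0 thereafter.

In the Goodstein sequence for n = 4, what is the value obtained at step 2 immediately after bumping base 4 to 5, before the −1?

61

4 —HB2→ 2^2 —bump→ 3^3 = 27 —(−1)→ 26
26 —HB3→ 2·3^2 + 2·3 + 2 —bump→ 2·4^2 + 2·4 + 2 = 42 —(−1)→ 41
41 —HB4→ 2·4^2 + 2·4 + 1 —bump→ 2·5^2 + 2·5 + 1 = 61 —(−1)→ 60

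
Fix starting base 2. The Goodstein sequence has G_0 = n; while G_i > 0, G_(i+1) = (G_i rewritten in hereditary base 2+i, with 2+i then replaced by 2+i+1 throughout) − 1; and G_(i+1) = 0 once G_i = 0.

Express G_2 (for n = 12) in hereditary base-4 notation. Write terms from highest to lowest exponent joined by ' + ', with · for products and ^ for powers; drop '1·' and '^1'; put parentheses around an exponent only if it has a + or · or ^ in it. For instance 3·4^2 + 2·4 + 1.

4^(4 + 1) + 2·4^2 + 2·4 + 1

base 2: 12 = 2^(2 + 1) + 2^2; at 3: 3^(3 + 1) + 3^3 = 108; next = 107
base 3: 107 = 3^(3 + 1) + 2·3^2 + 2·3 + 2; at 4: 4^(4 + 1) + 2·4^2 + 2·4 + 2 = 1066; next = 1065
base 4: 1065 = 4^(4 + 1) + 2·4^2 + 2·4 + 1; at 5: 5^(5 + 1) + 2·5^2 + 2·5 + 1 = 15686; next = 15685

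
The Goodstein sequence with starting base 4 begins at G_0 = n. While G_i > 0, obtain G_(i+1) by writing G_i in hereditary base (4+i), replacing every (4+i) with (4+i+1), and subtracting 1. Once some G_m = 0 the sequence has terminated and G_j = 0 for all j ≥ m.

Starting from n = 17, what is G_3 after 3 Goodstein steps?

G_0 = 17. HB_4(17) = 4^2 + 1. Bump = 26. G_1 = 25.
G_1 = 25. HB_5(25) = 5^2. Bump = 36. G_2 = 35.
G_2 = 35. HB_6(35) = 5·6 + 5. Bump = 40. G_3 = 39.
G_3 = 39. HB_7(39) = 5·7 + 4. Bump = 44. G_4 = 43.

39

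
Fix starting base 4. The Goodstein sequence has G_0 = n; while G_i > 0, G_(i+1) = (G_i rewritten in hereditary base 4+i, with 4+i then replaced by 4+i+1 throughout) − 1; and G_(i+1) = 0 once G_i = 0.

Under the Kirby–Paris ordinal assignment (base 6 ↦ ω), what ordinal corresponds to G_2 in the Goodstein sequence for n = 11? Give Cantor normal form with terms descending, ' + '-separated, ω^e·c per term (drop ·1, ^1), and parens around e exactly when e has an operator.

G_0=11  [base 4] 2·4 + 3  →[4↦5]→  2·5 + 3 = 13  −1 ⇒ G_1=12
G_1=12  [base 5] 2·5 + 2  →[5↦6]→  2·6 + 2 = 14  −1 ⇒ G_2=13
G_2=13  [base 6] 2·6 + 1  →[6↦7]→  2·7 + 1 = 15  −1 ⇒ G_3=14

ω·2 + 1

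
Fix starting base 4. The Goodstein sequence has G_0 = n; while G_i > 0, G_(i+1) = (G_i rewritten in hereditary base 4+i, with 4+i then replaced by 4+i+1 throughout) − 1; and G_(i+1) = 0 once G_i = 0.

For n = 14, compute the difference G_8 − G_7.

i=0: 14 = 3·4 + 2 (b=4); 4→5: 3·5 + 2 = 17; 17−1 = 16
i=1: 16 = 3·5 + 1 (b=5); 5→6: 3·6 + 1 = 19; 19−1 = 18
i=2: 18 = 3·6 (b=6); 6→7: 3·7 = 21; 21−1 = 20
i=3: 20 = 2·7 + 6 (b=7); 7→8: 2·8 + 6 = 22; 22−1 = 21
i=4: 21 = 2·8 + 5 (b=8); 8→9: 2·9 + 5 = 23; 23−1 = 22
i=5: 22 = 2·9 + 4 (b=9); 9→10: 2·10 + 4 = 24; 24−1 = 23
i=6: 23 = 2·10 + 3 (b=10); 10→11: 2·11 + 3 = 25; 25−1 = 24
i=7: 24 = 2·11 + 2 (b=11); 11→12: 2·12 + 2 = 26; 26−1 = 25

1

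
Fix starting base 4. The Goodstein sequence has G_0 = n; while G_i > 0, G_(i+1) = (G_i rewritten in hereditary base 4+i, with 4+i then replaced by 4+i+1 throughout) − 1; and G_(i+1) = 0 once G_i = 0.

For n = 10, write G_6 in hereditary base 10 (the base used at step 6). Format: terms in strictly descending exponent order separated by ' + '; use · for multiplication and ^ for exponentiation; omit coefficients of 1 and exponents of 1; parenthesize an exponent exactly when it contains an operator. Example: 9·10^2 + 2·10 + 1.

10 —HB4→ 2·4 + 2 —bump→ 2·5 + 2 = 12 —(−1)→ 11
11 —HB5→ 2·5 + 1 —bump→ 2·6 + 1 = 13 —(−1)→ 12
12 —HB6→ 2·6 —bump→ 2·7 = 14 —(−1)→ 13
13 —HB7→ 7 + 6 —bump→ 8 + 6 = 14 —(−1)→ 13
13 —HB8→ 8 + 5 —bump→ 9 + 5 = 14 —(−1)→ 13
13 —HB9→ 9 + 4 —bump→ 10 + 4 = 14 —(−1)→ 13
13 —HB10→ 10 + 3 —bump→ 11 + 3 = 14 —(−1)→ 13

10 + 3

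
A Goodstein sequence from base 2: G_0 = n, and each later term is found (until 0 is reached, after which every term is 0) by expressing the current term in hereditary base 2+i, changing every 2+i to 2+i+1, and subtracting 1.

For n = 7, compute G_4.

46657

(0) 7|_2 = 2^2 + 2 + 1 ↦ 3^3 + 3 + 1|_3 = 31 ⇒ 30
(1) 30|_3 = 3^3 + 3 ↦ 4^4 + 4|_4 = 260 ⇒ 259
(2) 259|_4 = 4^4 + 3 ↦ 5^5 + 3|_5 = 3128 ⇒ 3127
(3) 3127|_5 = 5^5 + 2 ↦ 6^6 + 2|_6 = 46658 ⇒ 46657
(4) 46657|_6 = 6^6 + 1 ↦ 7^7 + 1|_7 = 823544 ⇒ 823543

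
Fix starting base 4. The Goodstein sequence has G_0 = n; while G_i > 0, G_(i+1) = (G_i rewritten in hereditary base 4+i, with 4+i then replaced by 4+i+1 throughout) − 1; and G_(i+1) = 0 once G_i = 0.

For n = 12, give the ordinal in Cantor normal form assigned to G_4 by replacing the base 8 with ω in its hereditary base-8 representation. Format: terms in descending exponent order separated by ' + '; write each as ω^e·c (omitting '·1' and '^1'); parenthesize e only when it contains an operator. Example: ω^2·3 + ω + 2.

ω·2 + 1

[0] 12 ≡ 3·4 (base 4). Lift 5: 15. −1: 14.
[1] 14 ≡ 2·5 + 4 (base 5). Lift 6: 16. −1: 15.
[2] 15 ≡ 2·6 + 3 (base 6). Lift 7: 17. −1: 16.
[3] 16 ≡ 2·7 + 2 (base 7). Lift 8: 18. −1: 17.
[4] 17 ≡ 2·8 + 1 (base 8). Lift 9: 19. −1: 18.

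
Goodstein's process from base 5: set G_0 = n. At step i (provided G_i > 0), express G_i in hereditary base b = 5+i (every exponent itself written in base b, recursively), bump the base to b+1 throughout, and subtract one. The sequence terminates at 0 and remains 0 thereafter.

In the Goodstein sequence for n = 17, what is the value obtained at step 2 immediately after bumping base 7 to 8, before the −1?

step 0: 17 = 3·5 + 2; sub 6 for 5: 3·6 + 2; = 20; G_1 = 20−1 = 19
step 1: 19 = 3·6 + 1; sub 7 for 6: 3·7 + 1; = 22; G_2 = 22−1 = 21
step 2: 21 = 3·7; sub 8 for 7: 3·8; = 24; G_3 = 24−1 = 23

24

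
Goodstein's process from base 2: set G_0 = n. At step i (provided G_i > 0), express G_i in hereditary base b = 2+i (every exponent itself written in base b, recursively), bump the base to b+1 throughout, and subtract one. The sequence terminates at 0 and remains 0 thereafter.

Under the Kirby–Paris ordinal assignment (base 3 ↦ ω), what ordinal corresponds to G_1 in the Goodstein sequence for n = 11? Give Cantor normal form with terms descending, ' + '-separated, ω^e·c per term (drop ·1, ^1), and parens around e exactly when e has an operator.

step 0: 11 = 2^(2 + 1) + 2 + 1; sub 3 for 2: 3^(3 + 1) + 3 + 1; = 85; G_1 = 85−1 = 84
step 1: 84 = 3^(3 + 1) + 3; sub 4 for 3: 4^(4 + 1) + 4; = 1028; G_2 = 1028−1 = 1027

ω^(ω + 1) + ω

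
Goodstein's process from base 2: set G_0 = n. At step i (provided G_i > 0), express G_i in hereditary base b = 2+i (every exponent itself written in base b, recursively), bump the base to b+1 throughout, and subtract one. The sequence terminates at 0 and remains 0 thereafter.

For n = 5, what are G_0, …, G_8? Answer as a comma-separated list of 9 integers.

step 0: 5 = 2^2 + 1; sub 3 for 2: 3^3 + 1; = 28; G_1 = 28−1 = 27
step 1: 27 = 3^3; sub 4 for 3: 4^4; = 256; G_2 = 256−1 = 255
step 2: 255 = 3·4^3 + 3·4^2 + 3·4 + 3; sub 5 for 4: 3·5^3 + 3·5^2 + 3·5 + 3; = 468; G_3 = 468−1 = 467
step 3: 467 = 3·5^3 + 3·5^2 + 3·5 + 2; sub 6 for 5: 3·6^3 + 3·6^2 + 3·6 + 2; = 776; G_4 = 776−1 = 775
step 4: 775 = 3·6^3 + 3·6^2 + 3·6 + 1; sub 7 for 6: 3·7^3 + 3·7^2 + 3·7 + 1; = 1198; G_5 = 1198−1 = 1197
step 5: 1197 = 3·7^3 + 3·7^2 + 3·7; sub 8 for 7: 3·8^3 + 3·8^2 + 3·8; = 1752; G_6 = 1752−1 = 1751
step 6: 1751 = 3·8^3 + 3·8^2 + 2·8 + 7; sub 9 for 8: 3·9^3 + 3·9^2 + 2·9 + 7; = 2455; G_7 = 2455−1 = 2454
step 7: 2454 = 3·9^3 + 3·9^2 + 2·9 + 6; sub 10 for 9: 3·10^3 + 3·10^2 + 2·10 + 6; = 3326; G_8 = 3326−1 = 3325

5, 27, 255, 467, 775, 1197, 1751, 2454, 3325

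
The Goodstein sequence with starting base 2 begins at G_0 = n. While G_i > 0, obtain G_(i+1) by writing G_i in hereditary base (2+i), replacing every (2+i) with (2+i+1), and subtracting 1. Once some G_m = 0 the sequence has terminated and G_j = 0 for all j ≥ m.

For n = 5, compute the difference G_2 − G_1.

base 2: 5 = 2^2 + 1; at 3: 3^3 + 1 = 28; next = 27
base 3: 27 = 3^3; at 4: 4^4 = 256; next = 255

228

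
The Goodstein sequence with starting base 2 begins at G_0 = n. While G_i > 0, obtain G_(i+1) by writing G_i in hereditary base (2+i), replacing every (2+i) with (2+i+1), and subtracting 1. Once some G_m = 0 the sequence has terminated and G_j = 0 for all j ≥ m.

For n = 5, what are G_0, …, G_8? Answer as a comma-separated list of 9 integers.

5, 27, 255, 467, 775, 1197, 1751, 2454, 3325

base 2: 5 = 2^2 + 1; at 3: 3^3 + 1 = 28; next = 27
base 3: 27 = 3^3; at 4: 4^4 = 256; next = 255
base 4: 255 = 3·4^3 + 3·4^2 + 3·4 + 3; at 5: 3·5^3 + 3·5^2 + 3·5 + 3 = 468; next = 467
base 5: 467 = 3·5^3 + 3·5^2 + 3·5 + 2; at 6: 3·6^3 + 3·6^2 + 3·6 + 2 = 776; next = 775
base 6: 775 = 3·6^3 + 3·6^2 + 3·6 + 1; at 7: 3·7^3 + 3·7^2 + 3·7 + 1 = 1198; next = 1197
base 7: 1197 = 3·7^3 + 3·7^2 + 3·7; at 8: 3·8^3 + 3·8^2 + 3·8 = 1752; next = 1751
base 8: 1751 = 3·8^3 + 3·8^2 + 2·8 + 7; at 9: 3·9^3 + 3·9^2 + 2·9 + 7 = 2455; next = 2454
base 9: 2454 = 3·9^3 + 3·9^2 + 2·9 + 6; at 10: 3·10^3 + 3·10^2 + 2·10 + 6 = 3326; next = 3325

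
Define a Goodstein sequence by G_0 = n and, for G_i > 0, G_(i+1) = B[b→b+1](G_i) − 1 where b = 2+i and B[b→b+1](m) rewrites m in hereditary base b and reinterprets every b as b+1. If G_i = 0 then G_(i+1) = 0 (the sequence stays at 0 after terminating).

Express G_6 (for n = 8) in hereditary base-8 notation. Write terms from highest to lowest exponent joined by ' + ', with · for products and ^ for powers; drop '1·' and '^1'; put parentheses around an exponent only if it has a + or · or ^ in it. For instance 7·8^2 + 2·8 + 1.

G_0 = 8. HB_2(8) = 2^(2 + 1). Bump = 81. G_1 = 80.
G_1 = 80. HB_3(80) = 2·3^3 + 2·3^2 + 2·3 + 2. Bump = 554. G_2 = 553.
G_2 = 553. HB_4(553) = 2·4^4 + 2·4^2 + 2·4 + 1. Bump = 6311. G_3 = 6310.
G_3 = 6310. HB_5(6310) = 2·5^5 + 2·5^2 + 2·5. Bump = 93396. G_4 = 93395.
G_4 = 93395. HB_6(93395) = 2·6^6 + 2·6^2 + 6 + 5. Bump = 1647196. G_5 = 1647195.
G_5 = 1647195. HB_7(1647195) = 2·7^7 + 2·7^2 + 7 + 4. Bump = 33554572. G_6 = 33554571.
G_6 = 33554571. HB_8(33554571) = 2·8^8 + 2·8^2 + 8 + 3. Bump = 774841152. G_7 = 774841151.

2·8^8 + 2·8^2 + 8 + 3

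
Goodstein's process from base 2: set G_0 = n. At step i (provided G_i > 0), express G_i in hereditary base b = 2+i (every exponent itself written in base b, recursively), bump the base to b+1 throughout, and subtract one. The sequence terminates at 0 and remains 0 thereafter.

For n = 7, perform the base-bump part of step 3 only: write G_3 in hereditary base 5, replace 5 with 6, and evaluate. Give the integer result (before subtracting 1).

base 2: 7 = 2^2 + 2 + 1; at 3: 3^3 + 3 + 1 = 31; next = 30
base 3: 30 = 3^3 + 3; at 4: 4^4 + 4 = 260; next = 259
base 4: 259 = 4^4 + 3; at 5: 5^5 + 3 = 3128; next = 3127
base 5: 3127 = 5^5 + 2; at 6: 6^6 + 2 = 46658; next = 46657

46658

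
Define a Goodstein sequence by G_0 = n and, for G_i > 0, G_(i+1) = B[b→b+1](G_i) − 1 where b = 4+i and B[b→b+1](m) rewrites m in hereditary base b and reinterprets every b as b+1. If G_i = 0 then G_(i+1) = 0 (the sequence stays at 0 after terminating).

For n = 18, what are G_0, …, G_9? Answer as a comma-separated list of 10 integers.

18, 26, 36, 48, 53, 58, 63, 68, 73, 78

step 0: 18 = 4^2 + 2; sub 5 for 4: 5^2 + 2; = 27; G_1 = 27−1 = 26
step 1: 26 = 5^2 + 1; sub 6 for 5: 6^2 + 1; = 37; G_2 = 37−1 = 36
step 2: 36 = 6^2; sub 7 for 6: 7^2; = 49; G_3 = 49−1 = 48
step 3: 48 = 6·7 + 6; sub 8 for 7: 6·8 + 6; = 54; G_4 = 54−1 = 53
step 4: 53 = 6·8 + 5; sub 9 for 8: 6·9 + 5; = 59; G_5 = 59−1 = 58
step 5: 58 = 6·9 + 4; sub 10 for 9: 6·10 + 4; = 64; G_6 = 64−1 = 63
step 6: 63 = 6·10 + 3; sub 11 for 10: 6·11 + 3; = 69; G_7 = 69−1 = 68
step 7: 68 = 6·11 + 2; sub 12 for 11: 6·12 + 2; = 74; G_8 = 74−1 = 73
step 8: 73 = 6·12 + 1; sub 13 for 12: 6·13 + 1; = 79; G_9 = 79−1 = 78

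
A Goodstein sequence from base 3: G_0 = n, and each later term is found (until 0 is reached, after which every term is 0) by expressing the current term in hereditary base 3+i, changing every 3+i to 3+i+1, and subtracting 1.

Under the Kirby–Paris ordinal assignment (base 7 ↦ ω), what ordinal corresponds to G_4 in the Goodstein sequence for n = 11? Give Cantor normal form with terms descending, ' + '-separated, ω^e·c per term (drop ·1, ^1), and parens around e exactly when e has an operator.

G_0 = 11. HB_3(11) = 3^2 + 2. Bump = 18. G_1 = 17.
G_1 = 17. HB_4(17) = 4^2 + 1. Bump = 26. G_2 = 25.
G_2 = 25. HB_5(25) = 5^2. Bump = 36. G_3 = 35.
G_3 = 35. HB_6(35) = 5·6 + 5. Bump = 40. G_4 = 39.
G_4 = 39. HB_7(39) = 5·7 + 4. Bump = 44. G_5 = 43.

ω·5 + 4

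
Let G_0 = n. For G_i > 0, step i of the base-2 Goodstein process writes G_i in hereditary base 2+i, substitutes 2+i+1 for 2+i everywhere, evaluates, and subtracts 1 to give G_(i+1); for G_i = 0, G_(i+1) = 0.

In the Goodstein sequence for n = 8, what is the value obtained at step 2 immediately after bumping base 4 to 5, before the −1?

G_0=8  [base 2] 2^(2 + 1)  →[2↦3]→  3^(3 + 1) = 81  −1 ⇒ G_1=80
G_1=80  [base 3] 2·3^3 + 2·3^2 + 2·3 + 2  →[3↦4]→  2·4^4 + 2·4^2 + 2·4 + 2 = 554  −1 ⇒ G_2=553

6311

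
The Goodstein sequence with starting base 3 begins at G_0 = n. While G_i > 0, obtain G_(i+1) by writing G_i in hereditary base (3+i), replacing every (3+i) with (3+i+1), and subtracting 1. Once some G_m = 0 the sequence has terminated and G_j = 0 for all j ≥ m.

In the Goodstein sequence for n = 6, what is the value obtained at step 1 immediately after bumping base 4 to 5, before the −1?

8

[0] 6 ≡ 2·3 (base 3). Lift 4: 8. −1: 7.
[1] 7 ≡ 4 + 3 (base 4). Lift 5: 8. −1: 7.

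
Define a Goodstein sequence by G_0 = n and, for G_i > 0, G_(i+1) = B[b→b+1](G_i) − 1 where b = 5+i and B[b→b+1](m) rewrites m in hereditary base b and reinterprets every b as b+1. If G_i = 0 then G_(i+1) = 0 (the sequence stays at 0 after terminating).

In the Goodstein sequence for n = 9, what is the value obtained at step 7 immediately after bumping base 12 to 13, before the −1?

7

(0) 9|_5 = 5 + 4 ↦ 6 + 4|_6 = 10 ⇒ 9
(1) 9|_6 = 6 + 3 ↦ 7 + 3|_7 = 10 ⇒ 9
(2) 9|_7 = 7 + 2 ↦ 8 + 2|_8 = 10 ⇒ 9
(3) 9|_8 = 8 + 1 ↦ 9 + 1|_9 = 10 ⇒ 9
(4) 9|_9 = 9 ↦ 10|_10 = 10 ⇒ 9
(5) 9|_10 = 9 ↦ 9|_11 = 9 ⇒ 8
(6) 8|_11 = 8 ↦ 8|_12 = 8 ⇒ 7
(7) 7|_12 = 7 ↦ 7|_13 = 7 ⇒ 6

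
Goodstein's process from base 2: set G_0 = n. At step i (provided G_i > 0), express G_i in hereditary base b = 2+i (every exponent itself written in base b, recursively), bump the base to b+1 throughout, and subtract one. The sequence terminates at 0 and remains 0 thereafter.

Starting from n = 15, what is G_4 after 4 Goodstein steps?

326593

15 —HB2→ 2^(2 + 1) + 2^2 + 2 + 1 —bump→ 3^(3 + 1) + 3^3 + 3 + 1 = 112 —(−1)→ 111
111 —HB3→ 3^(3 + 1) + 3^3 + 3 —bump→ 4^(4 + 1) + 4^4 + 4 = 1284 —(−1)→ 1283
1283 —HB4→ 4^(4 + 1) + 4^4 + 3 —bump→ 5^(5 + 1) + 5^5 + 3 = 18753 —(−1)→ 18752
18752 —HB5→ 5^(5 + 1) + 5^5 + 2 —bump→ 6^(6 + 1) + 6^6 + 2 = 326594 —(−1)→ 326593
326593 —HB6→ 6^(6 + 1) + 6^6 + 1 —bump→ 7^(7 + 1) + 7^7 + 1 = 6588345 —(−1)→ 6588344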